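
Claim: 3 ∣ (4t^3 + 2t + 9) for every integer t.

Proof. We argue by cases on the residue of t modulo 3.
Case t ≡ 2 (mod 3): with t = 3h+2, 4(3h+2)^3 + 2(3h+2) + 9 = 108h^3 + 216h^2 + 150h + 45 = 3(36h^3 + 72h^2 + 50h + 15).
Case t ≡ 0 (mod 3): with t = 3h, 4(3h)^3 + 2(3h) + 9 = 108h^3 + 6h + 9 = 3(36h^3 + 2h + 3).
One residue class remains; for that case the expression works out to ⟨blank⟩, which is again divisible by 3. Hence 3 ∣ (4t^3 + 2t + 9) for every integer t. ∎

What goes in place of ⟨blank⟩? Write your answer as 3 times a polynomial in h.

3(36h^3 + 36h^2 + 14h + 5)

Only t ≡ 1 (mod 3) is unaccounted for. Put t = 3h+1:
4(3h+1)^3 + 2(3h+1) + 9 expands to 108h^3 + 108h^2 + 42h + 15,
and factoring out 3 leaves 3(36h^3 + 36h^2 + 14h + 5).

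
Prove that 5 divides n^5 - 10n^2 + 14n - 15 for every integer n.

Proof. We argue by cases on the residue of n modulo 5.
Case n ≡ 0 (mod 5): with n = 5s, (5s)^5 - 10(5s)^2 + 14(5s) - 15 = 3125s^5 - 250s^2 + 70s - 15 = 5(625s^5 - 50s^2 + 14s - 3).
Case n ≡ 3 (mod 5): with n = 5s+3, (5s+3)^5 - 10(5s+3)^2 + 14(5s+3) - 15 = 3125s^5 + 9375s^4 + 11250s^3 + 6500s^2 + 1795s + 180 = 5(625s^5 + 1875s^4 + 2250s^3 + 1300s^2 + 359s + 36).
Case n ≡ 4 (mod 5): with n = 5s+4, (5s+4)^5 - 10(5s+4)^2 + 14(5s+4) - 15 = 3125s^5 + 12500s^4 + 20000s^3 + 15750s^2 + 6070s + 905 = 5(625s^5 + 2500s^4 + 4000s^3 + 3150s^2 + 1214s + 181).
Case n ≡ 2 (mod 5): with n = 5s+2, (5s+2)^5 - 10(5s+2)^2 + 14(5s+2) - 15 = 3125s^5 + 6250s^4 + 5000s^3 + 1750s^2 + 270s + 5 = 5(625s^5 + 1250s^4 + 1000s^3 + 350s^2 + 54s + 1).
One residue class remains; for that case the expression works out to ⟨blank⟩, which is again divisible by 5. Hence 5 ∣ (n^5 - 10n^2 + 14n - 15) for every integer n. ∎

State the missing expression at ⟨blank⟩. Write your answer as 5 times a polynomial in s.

The residues treated are {0, 3, 4, 2}, so the missing case is n ≡ 1 (mod 5); write n = 5s+1.
Then (5s+1)^5 - 10(5s+1)^2 + 14(5s+1) - 15 = 3125s^5 + 3125s^4 + 1250s^3 - 5s - 10 = 5(625s^5 + 625s^4 + 250s^3 - s - 2).

5(625s^5 + 625s^4 + 250s^3 - s - 2)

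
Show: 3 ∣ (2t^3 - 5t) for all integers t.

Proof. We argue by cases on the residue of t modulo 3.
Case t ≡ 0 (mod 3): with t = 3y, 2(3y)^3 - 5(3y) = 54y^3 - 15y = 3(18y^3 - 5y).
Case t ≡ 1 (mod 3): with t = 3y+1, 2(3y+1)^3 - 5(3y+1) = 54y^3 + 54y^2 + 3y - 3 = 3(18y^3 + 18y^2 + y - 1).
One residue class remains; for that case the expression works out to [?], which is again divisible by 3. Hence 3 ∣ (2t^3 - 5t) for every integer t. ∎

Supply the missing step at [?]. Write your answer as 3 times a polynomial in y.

The residues treated are {0, 1}, so the missing case is t ≡ 2 (mod 3); write t = 3y+2.
Then 2(3y+2)^3 - 5(3y+2) = 54y^3 + 108y^2 + 57y + 6 = 3(18y^3 + 36y^2 + 19y + 2).

3(18y^3 + 36y^2 + 19y + 2)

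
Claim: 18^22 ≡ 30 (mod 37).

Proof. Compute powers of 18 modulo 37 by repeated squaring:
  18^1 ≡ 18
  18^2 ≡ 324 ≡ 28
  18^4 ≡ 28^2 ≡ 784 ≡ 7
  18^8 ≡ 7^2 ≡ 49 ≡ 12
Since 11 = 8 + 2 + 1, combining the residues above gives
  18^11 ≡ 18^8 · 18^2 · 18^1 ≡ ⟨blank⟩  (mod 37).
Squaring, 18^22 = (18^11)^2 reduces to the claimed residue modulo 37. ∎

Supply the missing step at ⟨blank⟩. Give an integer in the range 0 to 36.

17

Multiply the listed residues: 12 · 28 · 18 = 336 → 6048.
Reducing modulo 37: 6048 = 163·37 + 17, so 18^11 ≡ 17.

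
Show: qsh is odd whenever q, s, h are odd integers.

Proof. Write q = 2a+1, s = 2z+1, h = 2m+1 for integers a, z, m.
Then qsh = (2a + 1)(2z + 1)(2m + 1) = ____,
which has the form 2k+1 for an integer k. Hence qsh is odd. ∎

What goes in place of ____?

(2a + 1)(2z + 1)(2m + 1) = 8amz + 4am + 4az + 2a + 4mz + 2m + 2z + 1
= 2(4amz + 2am + 2az + a + 2mz + m + z) + 1.
Since 4amz + 2am + 2az + a + 2mz + m + z is an integer, the product is of the form 2k+1 for an integer k.

2(4amz + 2am + 2az + a + 2mz + m + z) + 1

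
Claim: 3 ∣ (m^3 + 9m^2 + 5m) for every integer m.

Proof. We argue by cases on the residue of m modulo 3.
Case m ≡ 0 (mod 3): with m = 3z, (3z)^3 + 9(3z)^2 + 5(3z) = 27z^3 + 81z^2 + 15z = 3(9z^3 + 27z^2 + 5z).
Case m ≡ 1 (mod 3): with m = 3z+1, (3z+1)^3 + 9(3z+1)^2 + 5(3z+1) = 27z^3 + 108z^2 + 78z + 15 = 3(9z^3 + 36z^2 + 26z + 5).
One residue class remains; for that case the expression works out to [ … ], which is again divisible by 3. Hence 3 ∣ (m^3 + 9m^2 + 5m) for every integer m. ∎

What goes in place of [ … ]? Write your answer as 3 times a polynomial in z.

Only m ≡ 2 (mod 3) is unaccounted for. Put m = 3z+2:
(3z+2)^3 + 9(3z+2)^2 + 5(3z+2) expands to 27z^3 + 135z^2 + 159z + 54,
and factoring out 3 leaves 3(9z^3 + 45z^2 + 53z + 18).

3(9z^3 + 45z^2 + 53z + 18)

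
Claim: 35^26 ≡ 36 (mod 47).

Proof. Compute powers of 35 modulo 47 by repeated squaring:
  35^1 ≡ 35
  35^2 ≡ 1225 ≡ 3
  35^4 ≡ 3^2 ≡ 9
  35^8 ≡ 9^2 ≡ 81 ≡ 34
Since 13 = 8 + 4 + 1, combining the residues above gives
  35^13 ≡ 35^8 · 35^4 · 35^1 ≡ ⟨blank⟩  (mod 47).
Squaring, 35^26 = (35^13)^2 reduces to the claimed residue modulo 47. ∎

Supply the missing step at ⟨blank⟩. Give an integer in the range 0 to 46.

41

Multiply the listed residues: 34 · 9 · 35 = 306 → 10710.
Reducing modulo 47: 10710 = 227·47 + 41, so 35^13 ≡ 41.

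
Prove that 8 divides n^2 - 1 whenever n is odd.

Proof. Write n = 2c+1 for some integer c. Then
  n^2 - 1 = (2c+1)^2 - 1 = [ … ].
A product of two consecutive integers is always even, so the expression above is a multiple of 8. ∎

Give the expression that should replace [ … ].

(2c+1)^2 - 1 = 4c^2 + 4c + 1 - 1 = 4c^2 + 4c = 4c(c+1).
Since c and c+1 are consecutive, c(c+1) is even, and 4·(even) is a multiple of 8.

4c(c + 1)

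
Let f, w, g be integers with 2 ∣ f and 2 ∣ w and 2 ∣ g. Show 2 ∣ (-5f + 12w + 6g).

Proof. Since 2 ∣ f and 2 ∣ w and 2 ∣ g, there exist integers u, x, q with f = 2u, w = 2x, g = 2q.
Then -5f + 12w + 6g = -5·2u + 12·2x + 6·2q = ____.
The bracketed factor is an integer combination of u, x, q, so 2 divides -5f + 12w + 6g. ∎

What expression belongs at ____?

Each term has a factor of 2: -5·2u + 12·2x + 6·2q = 2·(6q - 5u + 12x).
Since 6q - 5u + 12x is an integer, 2 ∣ (-5f + 12w + 6g).

2(6q - 5u + 12x)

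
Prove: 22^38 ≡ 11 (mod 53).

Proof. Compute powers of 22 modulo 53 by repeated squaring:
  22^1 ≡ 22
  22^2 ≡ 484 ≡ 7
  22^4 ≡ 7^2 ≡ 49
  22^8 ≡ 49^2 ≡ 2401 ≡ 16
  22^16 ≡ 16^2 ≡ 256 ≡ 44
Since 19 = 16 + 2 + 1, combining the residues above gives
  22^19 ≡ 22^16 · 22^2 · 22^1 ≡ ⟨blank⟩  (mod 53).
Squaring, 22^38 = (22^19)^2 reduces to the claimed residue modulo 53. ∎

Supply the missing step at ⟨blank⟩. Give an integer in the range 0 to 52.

22^16 · 22^2 · 22^1 ≡ 44 · 7 · 22 = 6776.
6776 mod 53 = 45, so 22^19 ≡ 45 (mod 53).

45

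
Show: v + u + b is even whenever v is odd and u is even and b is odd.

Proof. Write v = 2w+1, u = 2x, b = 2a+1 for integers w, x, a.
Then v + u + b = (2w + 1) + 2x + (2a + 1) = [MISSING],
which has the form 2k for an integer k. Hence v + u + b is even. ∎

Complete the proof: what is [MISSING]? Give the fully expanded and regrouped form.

Expanding: (2w + 1) + 2x + (2a + 1) = 2a + 2w + 2x + 2.
Every term is even; pulling out the factor of 2 gives 2(a + w + x + 1).

2(a + w + x + 1)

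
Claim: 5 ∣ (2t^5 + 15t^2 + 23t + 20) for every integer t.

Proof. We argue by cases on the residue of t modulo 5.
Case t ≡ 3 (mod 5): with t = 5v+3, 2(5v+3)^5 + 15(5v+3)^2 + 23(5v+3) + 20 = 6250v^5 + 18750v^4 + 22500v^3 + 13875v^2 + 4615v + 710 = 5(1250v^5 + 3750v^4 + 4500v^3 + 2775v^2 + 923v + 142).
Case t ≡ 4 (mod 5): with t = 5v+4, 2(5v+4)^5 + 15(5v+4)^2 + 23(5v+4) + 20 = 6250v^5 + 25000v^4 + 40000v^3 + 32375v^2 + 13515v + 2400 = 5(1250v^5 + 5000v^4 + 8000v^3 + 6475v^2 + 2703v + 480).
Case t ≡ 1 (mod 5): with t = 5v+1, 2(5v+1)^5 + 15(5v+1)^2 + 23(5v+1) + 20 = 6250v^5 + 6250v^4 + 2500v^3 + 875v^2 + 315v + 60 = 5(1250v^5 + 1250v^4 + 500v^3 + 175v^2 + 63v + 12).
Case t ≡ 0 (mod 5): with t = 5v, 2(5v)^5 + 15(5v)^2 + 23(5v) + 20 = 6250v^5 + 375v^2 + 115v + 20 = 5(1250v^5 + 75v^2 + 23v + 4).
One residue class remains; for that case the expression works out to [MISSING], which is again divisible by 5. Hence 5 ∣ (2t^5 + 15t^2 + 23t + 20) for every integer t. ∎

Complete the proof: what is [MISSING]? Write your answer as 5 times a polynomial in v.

5(1250v^5 + 2500v^4 + 2000v^3 + 875v^2 + 243v + 38)

The residues treated are {3, 4, 1, 0}, so the missing case is t ≡ 2 (mod 5); write t = 5v+2.
Then 2(5v+2)^5 + 15(5v+2)^2 + 23(5v+2) + 20 = 6250v^5 + 12500v^4 + 10000v^3 + 4375v^2 + 1215v + 190 = 5(1250v^5 + 2500v^4 + 2000v^3 + 875v^2 + 243v + 38).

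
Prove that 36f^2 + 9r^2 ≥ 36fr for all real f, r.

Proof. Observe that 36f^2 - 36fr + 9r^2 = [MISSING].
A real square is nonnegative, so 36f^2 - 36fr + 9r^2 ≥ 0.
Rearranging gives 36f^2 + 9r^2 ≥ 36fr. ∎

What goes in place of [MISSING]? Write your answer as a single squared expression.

The leading and trailing coefficients are 6^2 and 3^2, and 36 = 2·6·3, so the trinomial is (6f - 3r)^2.
Hence 36f^2 - 36fr + 9r^2 ≥ 0.

(6f - 3r)^2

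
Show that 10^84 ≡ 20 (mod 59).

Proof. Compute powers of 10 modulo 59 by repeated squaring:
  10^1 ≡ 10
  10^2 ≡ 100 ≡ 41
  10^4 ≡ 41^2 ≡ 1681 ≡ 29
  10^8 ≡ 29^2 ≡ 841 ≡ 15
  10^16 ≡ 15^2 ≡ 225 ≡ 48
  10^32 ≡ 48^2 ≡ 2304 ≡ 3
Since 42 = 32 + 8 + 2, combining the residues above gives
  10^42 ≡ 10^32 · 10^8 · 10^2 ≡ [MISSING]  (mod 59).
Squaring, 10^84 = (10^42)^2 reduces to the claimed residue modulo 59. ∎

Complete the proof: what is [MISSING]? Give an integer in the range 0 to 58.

Multiply the listed residues: 3 · 15 · 41 = 45 → 1845.
Reducing modulo 59: 1845 = 31·59 + 16, so 10^42 ≡ 16.

16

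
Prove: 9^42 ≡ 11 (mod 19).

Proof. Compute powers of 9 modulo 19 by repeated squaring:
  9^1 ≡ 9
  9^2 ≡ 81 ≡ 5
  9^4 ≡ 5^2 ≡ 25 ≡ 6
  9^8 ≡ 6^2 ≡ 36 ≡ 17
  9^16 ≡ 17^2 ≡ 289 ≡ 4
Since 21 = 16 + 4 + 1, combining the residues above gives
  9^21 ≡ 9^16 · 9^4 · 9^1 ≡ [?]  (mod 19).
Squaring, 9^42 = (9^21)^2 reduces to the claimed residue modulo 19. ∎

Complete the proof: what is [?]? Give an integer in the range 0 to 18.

7

Multiply the listed residues: 4 · 6 · 9 = 24 → 216.
Reducing modulo 19: 216 = 11·19 + 7, so 9^21 ≡ 7.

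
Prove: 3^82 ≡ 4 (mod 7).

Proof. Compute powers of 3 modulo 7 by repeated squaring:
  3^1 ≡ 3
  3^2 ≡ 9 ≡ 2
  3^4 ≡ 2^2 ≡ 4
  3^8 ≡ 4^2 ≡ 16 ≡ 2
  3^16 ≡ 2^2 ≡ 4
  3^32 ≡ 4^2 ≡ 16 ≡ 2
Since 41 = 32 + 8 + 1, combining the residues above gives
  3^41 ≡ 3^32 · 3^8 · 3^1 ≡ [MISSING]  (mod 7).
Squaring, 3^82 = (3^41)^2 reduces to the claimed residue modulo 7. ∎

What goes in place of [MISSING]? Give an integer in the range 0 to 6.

5

Multiply the listed residues: 2 · 2 · 3 = 4 → 12.
Reducing modulo 7: 12 = 1·7 + 5, so 3^41 ≡ 5.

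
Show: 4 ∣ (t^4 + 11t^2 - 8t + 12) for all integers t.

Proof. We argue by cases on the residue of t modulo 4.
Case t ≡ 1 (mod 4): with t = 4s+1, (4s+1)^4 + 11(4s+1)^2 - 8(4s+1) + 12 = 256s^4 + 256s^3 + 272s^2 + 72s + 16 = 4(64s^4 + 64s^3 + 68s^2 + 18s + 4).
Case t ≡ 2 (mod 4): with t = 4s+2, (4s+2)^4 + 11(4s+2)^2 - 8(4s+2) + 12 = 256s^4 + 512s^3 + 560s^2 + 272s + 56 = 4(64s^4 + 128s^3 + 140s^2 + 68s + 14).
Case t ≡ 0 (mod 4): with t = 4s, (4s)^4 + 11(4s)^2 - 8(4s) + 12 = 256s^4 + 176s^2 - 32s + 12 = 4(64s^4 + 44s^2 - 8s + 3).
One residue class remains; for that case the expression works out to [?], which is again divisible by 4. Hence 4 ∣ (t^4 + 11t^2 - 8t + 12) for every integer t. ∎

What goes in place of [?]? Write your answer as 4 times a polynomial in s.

4(64s^4 + 192s^3 + 260s^2 + 166s + 42)

The residues treated are {1, 2, 0}, so the missing case is t ≡ 3 (mod 4); write t = 4s+3.
Then (4s+3)^4 + 11(4s+3)^2 - 8(4s+3) + 12 = 256s^4 + 768s^3 + 1040s^2 + 664s + 168 = 4(64s^4 + 192s^3 + 260s^2 + 166s + 42).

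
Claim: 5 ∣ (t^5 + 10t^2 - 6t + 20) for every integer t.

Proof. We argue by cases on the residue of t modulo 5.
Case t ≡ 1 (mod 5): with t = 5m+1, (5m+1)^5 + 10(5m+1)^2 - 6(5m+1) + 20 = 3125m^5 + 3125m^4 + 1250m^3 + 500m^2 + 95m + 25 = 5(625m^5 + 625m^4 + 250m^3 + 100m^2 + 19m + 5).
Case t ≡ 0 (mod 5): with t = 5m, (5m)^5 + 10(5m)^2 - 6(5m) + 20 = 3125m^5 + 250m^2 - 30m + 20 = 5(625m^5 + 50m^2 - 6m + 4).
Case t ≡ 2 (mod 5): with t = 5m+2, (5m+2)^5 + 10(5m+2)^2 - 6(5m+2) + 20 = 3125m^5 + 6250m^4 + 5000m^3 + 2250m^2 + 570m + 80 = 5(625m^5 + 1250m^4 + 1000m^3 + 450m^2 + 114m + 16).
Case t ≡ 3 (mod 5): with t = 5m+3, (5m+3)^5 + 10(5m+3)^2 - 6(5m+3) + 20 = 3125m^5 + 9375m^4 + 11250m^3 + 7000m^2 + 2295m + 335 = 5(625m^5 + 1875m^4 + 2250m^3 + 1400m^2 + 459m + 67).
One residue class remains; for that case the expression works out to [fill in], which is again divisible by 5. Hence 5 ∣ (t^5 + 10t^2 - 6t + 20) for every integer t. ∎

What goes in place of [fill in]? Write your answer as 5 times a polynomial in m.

Only t ≡ 4 (mod 5) is unaccounted for. Put t = 5m+4:
(5m+4)^5 + 10(5m+4)^2 - 6(5m+4) + 20 expands to 3125m^5 + 12500m^4 + 20000m^3 + 16250m^2 + 6770m + 1180,
and factoring out 5 leaves 5(625m^5 + 2500m^4 + 4000m^3 + 3250m^2 + 1354m + 236).

5(625m^5 + 2500m^4 + 4000m^3 + 3250m^2 + 1354m + 236)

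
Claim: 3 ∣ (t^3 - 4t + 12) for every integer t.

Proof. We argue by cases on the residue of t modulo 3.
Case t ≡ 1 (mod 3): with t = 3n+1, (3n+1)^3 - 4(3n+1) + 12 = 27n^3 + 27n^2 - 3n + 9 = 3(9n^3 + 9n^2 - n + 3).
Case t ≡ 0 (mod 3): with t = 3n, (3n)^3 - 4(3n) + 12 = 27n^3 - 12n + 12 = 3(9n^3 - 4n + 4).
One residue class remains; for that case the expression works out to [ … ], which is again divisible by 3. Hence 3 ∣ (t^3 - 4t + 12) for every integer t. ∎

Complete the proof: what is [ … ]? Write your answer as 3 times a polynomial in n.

The residues treated are {1, 0}, so the missing case is t ≡ 2 (mod 3); write t = 3n+2.
Then (3n+2)^3 - 4(3n+2) + 12 = 27n^3 + 54n^2 + 24n + 12 = 3(9n^3 + 18n^2 + 8n + 4).

3(9n^3 + 18n^2 + 8n + 4)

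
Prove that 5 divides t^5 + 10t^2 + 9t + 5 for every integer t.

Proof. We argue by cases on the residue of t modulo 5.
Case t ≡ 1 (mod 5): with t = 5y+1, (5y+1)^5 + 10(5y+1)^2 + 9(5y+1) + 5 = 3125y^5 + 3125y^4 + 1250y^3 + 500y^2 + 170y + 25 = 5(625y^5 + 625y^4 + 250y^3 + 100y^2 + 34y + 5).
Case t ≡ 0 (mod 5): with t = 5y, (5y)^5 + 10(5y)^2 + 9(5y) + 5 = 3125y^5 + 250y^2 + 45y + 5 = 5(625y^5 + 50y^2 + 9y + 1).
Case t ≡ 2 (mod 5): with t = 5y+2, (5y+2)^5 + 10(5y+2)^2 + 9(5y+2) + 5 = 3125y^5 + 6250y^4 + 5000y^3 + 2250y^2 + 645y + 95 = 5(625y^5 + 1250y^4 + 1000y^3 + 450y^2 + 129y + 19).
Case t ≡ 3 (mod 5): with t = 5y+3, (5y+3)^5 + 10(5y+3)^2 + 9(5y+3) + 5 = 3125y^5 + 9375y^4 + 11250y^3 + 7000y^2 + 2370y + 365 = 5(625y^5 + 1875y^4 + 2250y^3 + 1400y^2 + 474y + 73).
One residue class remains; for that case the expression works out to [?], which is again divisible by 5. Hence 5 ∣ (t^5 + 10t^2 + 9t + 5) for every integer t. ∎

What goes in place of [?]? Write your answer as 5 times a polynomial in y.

The residues treated are {1, 0, 2, 3}, so the missing case is t ≡ 4 (mod 5); write t = 5y+4.
Then (5y+4)^5 + 10(5y+4)^2 + 9(5y+4) + 5 = 3125y^5 + 12500y^4 + 20000y^3 + 16250y^2 + 6845y + 1225 = 5(625y^5 + 2500y^4 + 4000y^3 + 3250y^2 + 1369y + 245).

5(625y^5 + 2500y^4 + 4000y^3 + 3250y^2 + 1369y + 245)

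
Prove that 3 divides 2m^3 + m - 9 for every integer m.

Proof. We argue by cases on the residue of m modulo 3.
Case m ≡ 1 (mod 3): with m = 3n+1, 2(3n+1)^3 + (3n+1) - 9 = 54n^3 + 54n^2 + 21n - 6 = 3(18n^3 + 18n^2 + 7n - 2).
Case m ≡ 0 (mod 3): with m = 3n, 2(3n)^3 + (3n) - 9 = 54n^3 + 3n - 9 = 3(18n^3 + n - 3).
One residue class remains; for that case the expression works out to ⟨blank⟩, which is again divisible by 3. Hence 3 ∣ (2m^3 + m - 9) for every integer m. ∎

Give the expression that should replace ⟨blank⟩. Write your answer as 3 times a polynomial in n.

3(18n^3 + 36n^2 + 25n + 3)

The residues treated are {1, 0}, so the missing case is m ≡ 2 (mod 3); write m = 3n+2.
Then 2(3n+2)^3 + (3n+2) - 9 = 54n^3 + 108n^2 + 75n + 9 = 3(18n^3 + 36n^2 + 25n + 3).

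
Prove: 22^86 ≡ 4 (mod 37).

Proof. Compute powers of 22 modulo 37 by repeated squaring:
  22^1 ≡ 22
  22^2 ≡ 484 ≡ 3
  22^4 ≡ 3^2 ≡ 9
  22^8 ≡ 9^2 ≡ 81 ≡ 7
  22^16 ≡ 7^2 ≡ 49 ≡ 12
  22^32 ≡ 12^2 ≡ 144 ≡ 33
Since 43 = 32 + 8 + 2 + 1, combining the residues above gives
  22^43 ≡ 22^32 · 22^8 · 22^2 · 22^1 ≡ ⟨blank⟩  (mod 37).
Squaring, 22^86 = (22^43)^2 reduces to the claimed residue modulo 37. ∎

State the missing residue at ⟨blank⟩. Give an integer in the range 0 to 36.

22^32 · 22^8 · 22^2 · 22^1 ≡ 33 · 7 · 3 · 22 = 15246.
15246 mod 37 = 2, so 22^43 ≡ 2 (mod 37).

2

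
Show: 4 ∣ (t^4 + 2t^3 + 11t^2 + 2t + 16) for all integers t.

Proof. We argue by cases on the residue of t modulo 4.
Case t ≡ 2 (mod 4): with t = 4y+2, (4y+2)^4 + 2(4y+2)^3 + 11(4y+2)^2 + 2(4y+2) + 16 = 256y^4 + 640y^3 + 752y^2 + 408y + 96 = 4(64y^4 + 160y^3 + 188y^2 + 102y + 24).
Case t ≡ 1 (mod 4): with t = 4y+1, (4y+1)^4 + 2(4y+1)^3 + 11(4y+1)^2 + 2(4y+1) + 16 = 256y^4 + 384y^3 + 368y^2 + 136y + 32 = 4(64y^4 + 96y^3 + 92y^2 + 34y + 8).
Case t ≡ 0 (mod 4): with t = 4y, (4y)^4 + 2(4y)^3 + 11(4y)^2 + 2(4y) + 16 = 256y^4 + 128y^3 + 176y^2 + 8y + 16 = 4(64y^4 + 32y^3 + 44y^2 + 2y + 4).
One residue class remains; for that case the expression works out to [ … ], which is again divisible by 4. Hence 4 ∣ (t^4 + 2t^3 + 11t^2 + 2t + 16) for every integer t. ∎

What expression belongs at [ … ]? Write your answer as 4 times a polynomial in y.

The residues treated are {2, 1, 0}, so the missing case is t ≡ 3 (mod 4); write t = 4y+3.
Then (4y+3)^4 + 2(4y+3)^3 + 11(4y+3)^2 + 2(4y+3) + 16 = 256y^4 + 896y^3 + 1328y^2 + 920y + 256 = 4(64y^4 + 224y^3 + 332y^2 + 230y + 64).

4(64y^4 + 224y^3 + 332y^2 + 230y + 64)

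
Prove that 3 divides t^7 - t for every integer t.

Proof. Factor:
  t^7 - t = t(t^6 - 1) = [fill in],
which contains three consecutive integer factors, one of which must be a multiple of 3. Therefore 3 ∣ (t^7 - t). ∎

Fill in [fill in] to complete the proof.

(t - 1)t(t + 1)(t^4 + t^2 + 1)

t^6 - 1 = (t^2 - 1)(t^4 + t^2 + 1), and t^2 - 1 = (t-1)(t+1).
So t(t^6 - 1) = (t - 1)t(t + 1)(t^4 + t^2 + 1).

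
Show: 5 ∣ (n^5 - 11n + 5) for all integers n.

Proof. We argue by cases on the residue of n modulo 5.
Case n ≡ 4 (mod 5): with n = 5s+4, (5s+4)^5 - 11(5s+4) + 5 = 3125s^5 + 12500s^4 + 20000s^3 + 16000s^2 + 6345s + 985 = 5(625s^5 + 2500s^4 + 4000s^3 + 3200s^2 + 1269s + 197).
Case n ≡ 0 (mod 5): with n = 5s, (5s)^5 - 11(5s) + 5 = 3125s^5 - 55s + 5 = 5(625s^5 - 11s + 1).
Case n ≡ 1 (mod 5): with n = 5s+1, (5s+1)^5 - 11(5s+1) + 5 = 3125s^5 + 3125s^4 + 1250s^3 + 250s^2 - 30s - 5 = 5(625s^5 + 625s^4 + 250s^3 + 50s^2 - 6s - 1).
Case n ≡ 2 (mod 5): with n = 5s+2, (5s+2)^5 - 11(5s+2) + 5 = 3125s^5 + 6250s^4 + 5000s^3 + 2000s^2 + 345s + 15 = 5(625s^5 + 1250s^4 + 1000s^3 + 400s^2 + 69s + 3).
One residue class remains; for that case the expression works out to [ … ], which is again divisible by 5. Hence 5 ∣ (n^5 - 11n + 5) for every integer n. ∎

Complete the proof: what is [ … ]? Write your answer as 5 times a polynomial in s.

The residues treated are {4, 0, 1, 2}, so the missing case is n ≡ 3 (mod 5); write n = 5s+3.
Then (5s+3)^5 - 11(5s+3) + 5 = 3125s^5 + 9375s^4 + 11250s^3 + 6750s^2 + 1970s + 215 = 5(625s^5 + 1875s^4 + 2250s^3 + 1350s^2 + 394s + 43).

5(625s^5 + 1875s^4 + 2250s^3 + 1350s^2 + 394s + 43)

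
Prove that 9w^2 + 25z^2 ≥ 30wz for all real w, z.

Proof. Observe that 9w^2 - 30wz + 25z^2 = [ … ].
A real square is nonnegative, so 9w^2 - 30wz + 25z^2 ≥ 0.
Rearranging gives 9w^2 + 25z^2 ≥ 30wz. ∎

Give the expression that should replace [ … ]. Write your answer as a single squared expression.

(3w - 5z)^2

9w^2 - 30wz + 25z^2 is a perfect-square trinomial: the outer terms are (3w)^2 and (5z)^2, and the cross term is -2·3w·5z.
So 9w^2 - 30wz + 25z^2 = (3w - 5z)^2 ≥ 0.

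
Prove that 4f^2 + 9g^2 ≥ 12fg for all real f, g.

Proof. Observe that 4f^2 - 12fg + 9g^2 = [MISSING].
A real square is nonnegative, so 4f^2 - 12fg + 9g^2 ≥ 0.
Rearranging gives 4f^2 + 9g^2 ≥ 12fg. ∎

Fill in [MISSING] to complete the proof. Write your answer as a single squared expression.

(2f - 3g)^2

4f^2 - 12fg + 9g^2 is a perfect-square trinomial: the outer terms are (2f)^2 and (3g)^2, and the cross term is -2·2f·3g.
So 4f^2 - 12fg + 9g^2 = (2f - 3g)^2 ≥ 0.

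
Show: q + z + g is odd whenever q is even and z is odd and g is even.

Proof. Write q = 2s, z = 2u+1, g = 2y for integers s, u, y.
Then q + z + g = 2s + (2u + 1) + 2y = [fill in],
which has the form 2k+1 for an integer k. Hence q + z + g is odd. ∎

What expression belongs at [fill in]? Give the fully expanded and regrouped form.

2(s + u + y) + 1

2s + (2u + 1) + 2y = 2s + 2u + 2y + 1
= 2(s + u + y) + 1.
Since s + u + y is an integer, the sum is of the form 2k+1 for an integer k.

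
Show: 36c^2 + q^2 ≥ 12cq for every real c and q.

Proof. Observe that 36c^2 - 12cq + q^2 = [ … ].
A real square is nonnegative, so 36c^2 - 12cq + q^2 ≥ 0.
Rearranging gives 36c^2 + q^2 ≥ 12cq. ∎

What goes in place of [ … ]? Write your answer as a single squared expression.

36c^2 - 12cq + q^2 is a perfect-square trinomial: the outer terms are (6c)^2 and (q)^2, and the cross term is -2·6c·q.
So 36c^2 - 12cq + q^2 = (6c - q)^2 ≥ 0.

(6c - q)^2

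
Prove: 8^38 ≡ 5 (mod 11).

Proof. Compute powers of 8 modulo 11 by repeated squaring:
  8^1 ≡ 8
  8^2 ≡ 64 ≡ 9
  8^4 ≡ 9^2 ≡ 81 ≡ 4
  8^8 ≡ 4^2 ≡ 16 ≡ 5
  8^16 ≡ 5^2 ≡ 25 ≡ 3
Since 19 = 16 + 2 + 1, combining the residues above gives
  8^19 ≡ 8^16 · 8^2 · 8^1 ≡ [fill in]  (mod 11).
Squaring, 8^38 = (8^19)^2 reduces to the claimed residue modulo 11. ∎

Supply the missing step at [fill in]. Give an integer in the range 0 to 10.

7

8^16 · 8^2 · 8^1 ≡ 3 · 9 · 8 = 216.
216 mod 11 = 7, so 8^19 ≡ 7 (mod 11).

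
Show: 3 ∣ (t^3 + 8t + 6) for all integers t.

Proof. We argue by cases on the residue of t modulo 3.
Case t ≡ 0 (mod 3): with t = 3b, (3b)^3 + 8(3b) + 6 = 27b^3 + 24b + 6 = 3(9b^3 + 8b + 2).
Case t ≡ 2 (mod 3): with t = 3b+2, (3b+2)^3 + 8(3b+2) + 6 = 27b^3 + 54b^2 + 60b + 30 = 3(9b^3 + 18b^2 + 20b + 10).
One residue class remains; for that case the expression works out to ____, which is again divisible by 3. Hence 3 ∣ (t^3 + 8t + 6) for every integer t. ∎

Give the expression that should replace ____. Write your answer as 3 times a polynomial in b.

3(9b^3 + 9b^2 + 11b + 5)

Only t ≡ 1 (mod 3) is unaccounted for. Put t = 3b+1:
(3b+1)^3 + 8(3b+1) + 6 expands to 27b^3 + 27b^2 + 33b + 15,
and factoring out 3 leaves 3(9b^3 + 9b^2 + 11b + 5).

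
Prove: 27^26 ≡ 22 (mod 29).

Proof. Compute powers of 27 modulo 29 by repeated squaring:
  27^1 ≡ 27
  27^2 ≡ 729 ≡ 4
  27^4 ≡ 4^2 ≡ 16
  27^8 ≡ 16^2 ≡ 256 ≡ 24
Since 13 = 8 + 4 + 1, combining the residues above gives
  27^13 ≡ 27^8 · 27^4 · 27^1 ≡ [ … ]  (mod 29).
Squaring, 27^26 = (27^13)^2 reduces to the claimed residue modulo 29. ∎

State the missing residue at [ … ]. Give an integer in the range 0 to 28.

15

27^8 · 27^4 · 27^1 ≡ 24 · 16 · 27 = 10368.
10368 mod 29 = 15, so 27^13 ≡ 15 (mod 29).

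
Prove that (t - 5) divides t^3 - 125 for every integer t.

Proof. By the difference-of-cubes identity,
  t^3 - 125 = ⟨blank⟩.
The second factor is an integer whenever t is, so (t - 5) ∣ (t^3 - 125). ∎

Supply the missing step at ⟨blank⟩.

(t - 5)(t^2 + 5t + 25)

a^3 - b^3 = (a - b)(a^2 + ab + b^2). With a = t, b = 5:
t^3 - 125 = (t - 5)(t^2 + 5t + 25).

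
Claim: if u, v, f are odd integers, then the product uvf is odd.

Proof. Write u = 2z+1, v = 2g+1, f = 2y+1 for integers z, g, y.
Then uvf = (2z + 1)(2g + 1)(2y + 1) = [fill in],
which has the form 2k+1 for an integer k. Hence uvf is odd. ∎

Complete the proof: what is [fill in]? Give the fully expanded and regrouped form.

(2z + 1)(2g + 1)(2y + 1) = 8gyz + 4gy + 4gz + 2g + 4yz + 2y + 2z + 1
= 2(4gyz + 2gy + 2gz + g + 2yz + y + z) + 1.
Since 4gyz + 2gy + 2gz + g + 2yz + y + z is an integer, the product is of the form 2k+1 for an integer k.

2(4gyz + 2gy + 2gz + g + 2yz + y + z) + 1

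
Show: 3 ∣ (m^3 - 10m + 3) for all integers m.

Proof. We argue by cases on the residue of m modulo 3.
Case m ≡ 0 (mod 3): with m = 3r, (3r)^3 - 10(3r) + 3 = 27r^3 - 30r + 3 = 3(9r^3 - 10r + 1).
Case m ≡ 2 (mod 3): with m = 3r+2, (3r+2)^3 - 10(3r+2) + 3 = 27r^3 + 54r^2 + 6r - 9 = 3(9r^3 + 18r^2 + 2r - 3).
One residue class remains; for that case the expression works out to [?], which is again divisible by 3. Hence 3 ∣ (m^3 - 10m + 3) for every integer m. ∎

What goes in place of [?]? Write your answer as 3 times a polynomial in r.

3(9r^3 + 9r^2 - 7r - 2)

Only m ≡ 1 (mod 3) is unaccounted for. Put m = 3r+1:
(3r+1)^3 - 10(3r+1) + 3 expands to 27r^3 + 27r^2 - 21r - 6,
and factoring out 3 leaves 3(9r^3 + 9r^2 - 7r - 2).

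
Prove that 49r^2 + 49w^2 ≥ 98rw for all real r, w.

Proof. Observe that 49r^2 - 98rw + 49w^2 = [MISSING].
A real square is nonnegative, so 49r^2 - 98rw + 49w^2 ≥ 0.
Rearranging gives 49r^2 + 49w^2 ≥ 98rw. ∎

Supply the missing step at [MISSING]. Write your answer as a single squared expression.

(7r - 7w)^2

49r^2 - 98rw + 49w^2 is a perfect-square trinomial: the outer terms are (7r)^2 and (7w)^2, and the cross term is -2·7r·7w.
So 49r^2 - 98rw + 49w^2 = (7r - 7w)^2 ≥ 0.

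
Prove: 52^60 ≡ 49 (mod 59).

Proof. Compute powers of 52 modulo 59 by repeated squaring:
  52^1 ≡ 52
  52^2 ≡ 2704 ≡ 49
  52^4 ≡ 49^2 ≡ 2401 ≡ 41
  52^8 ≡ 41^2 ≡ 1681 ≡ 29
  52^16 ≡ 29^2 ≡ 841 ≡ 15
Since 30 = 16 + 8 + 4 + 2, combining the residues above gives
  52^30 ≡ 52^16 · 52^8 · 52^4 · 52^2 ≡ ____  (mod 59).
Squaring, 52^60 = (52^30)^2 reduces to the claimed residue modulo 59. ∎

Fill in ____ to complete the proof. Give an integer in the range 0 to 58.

52^16 · 52^8 · 52^4 · 52^2 ≡ 15 · 29 · 41 · 49 = 873915.
873915 mod 59 = 7, so 52^30 ≡ 7 (mod 59).

7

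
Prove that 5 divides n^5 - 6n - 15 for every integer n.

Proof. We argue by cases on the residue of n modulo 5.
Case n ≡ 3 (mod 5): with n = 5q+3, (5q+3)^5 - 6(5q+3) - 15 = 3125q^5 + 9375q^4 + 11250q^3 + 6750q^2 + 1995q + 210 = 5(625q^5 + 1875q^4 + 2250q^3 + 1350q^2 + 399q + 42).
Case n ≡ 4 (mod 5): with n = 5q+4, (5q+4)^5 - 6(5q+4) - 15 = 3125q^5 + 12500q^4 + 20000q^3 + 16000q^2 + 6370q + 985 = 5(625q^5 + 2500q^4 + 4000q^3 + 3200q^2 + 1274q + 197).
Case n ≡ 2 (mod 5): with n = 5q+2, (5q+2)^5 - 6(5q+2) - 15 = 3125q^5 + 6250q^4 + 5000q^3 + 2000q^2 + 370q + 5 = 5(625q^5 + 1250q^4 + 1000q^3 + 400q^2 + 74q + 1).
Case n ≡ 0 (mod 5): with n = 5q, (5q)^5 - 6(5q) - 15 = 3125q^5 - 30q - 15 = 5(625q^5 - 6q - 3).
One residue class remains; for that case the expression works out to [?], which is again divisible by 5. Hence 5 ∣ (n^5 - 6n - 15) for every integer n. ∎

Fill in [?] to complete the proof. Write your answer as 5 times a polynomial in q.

The residues treated are {3, 4, 2, 0}, so the missing case is n ≡ 1 (mod 5); write n = 5q+1.
Then (5q+1)^5 - 6(5q+1) - 15 = 3125q^5 + 3125q^4 + 1250q^3 + 250q^2 - 5q - 20 = 5(625q^5 + 625q^4 + 250q^3 + 50q^2 - q - 4).

5(625q^5 + 625q^4 + 250q^3 + 50q^2 - q - 4)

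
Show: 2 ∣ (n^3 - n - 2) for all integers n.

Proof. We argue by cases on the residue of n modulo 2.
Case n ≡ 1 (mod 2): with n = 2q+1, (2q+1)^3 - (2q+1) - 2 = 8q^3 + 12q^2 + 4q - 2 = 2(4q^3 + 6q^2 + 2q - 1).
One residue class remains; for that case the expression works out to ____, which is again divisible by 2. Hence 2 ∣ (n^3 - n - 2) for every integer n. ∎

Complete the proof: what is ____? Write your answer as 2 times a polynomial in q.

2(4q^3 - q - 1)

The residues treated are {1}, so the missing case is n ≡ 0 (mod 2); write n = 2q.
Then (2q)^3 - (2q) - 2 = 8q^3 - 2q - 2 = 2(4q^3 - q - 1).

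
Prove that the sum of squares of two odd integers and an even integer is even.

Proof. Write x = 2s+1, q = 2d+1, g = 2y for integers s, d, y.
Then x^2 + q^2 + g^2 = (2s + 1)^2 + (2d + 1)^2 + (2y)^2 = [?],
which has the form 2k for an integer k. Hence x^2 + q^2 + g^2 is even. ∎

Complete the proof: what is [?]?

2(2d^2 + 2d + 2s^2 + 2s + 2y^2 + 1)

Expanding: (2s + 1)^2 + (2d + 1)^2 + (2y)^2 = 4d^2 + 4d + 4s^2 + 4s + 4y^2 + 2.
Every term is even; pulling out the factor of 2 gives 2(2d^2 + 2d + 2s^2 + 2s + 2y^2 + 1).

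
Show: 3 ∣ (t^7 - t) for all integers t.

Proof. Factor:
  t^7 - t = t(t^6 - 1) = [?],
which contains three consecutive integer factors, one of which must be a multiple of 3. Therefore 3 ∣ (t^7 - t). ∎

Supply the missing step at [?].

t^6 - 1 = (t^2 - 1)(t^4 + t^2 + 1), and t^2 - 1 = (t-1)(t+1).
So t(t^6 - 1) = (t - 1)t(t + 1)(t^4 + t^2 + 1).

(t - 1)t(t + 1)(t^4 + t^2 + 1)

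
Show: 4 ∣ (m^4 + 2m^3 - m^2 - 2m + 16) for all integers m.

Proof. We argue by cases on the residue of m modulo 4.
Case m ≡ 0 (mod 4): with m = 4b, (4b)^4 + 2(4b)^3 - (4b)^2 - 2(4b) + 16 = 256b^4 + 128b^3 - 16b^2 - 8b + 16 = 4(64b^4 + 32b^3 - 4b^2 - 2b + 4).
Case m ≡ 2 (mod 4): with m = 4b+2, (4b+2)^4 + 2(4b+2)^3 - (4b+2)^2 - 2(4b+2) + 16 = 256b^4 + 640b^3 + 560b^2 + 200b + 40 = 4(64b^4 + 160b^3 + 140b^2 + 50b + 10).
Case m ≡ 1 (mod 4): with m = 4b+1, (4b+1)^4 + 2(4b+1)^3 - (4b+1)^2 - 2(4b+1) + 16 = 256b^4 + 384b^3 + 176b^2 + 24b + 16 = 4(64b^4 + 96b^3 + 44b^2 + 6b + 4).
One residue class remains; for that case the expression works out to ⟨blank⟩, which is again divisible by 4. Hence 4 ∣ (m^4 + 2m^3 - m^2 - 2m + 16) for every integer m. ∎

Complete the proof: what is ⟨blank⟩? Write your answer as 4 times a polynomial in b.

Only m ≡ 3 (mod 4) is unaccounted for. Put m = 4b+3:
(4b+3)^4 + 2(4b+3)^3 - (4b+3)^2 - 2(4b+3) + 16 expands to 256b^4 + 896b^3 + 1136b^2 + 616b + 136,
and factoring out 4 leaves 4(64b^4 + 224b^3 + 284b^2 + 154b + 34).

4(64b^4 + 224b^3 + 284b^2 + 154b + 34)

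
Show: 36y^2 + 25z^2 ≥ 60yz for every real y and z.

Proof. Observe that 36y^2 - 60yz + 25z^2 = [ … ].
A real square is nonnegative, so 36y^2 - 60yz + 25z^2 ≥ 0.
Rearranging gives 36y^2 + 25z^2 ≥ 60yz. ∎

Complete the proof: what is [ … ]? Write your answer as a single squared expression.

The leading and trailing coefficients are 6^2 and 5^2, and 60 = 2·6·5, so the trinomial is (6y - 5z)^2.
Hence 36y^2 - 60yz + 25z^2 ≥ 0.

(6y - 5z)^2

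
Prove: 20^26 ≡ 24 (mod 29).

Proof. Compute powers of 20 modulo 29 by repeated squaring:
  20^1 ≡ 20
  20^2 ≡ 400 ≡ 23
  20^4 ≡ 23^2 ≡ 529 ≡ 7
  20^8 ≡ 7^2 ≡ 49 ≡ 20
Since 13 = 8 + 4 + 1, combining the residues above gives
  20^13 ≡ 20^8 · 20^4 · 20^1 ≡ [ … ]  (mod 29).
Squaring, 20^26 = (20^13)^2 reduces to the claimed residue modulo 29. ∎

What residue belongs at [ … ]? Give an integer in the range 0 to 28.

16

Multiply the listed residues: 20 · 7 · 20 = 140 → 2800.
Reducing modulo 29: 2800 = 96·29 + 16, so 20^13 ≡ 16.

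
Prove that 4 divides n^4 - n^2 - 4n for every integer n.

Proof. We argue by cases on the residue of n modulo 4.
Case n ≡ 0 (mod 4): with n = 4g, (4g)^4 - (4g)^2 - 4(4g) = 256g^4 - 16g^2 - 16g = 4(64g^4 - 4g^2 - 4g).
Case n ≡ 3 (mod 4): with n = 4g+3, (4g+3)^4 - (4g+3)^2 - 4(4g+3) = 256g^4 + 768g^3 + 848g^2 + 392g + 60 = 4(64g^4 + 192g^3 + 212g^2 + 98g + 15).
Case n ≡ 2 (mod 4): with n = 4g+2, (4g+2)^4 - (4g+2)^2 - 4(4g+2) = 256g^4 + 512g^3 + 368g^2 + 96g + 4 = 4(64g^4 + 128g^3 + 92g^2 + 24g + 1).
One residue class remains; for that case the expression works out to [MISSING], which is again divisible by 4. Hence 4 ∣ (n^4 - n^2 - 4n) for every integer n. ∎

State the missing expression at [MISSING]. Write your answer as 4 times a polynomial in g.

4(64g^4 + 64g^3 + 20g^2 - 2g - 1)

Only n ≡ 1 (mod 4) is unaccounted for. Put n = 4g+1:
(4g+1)^4 - (4g+1)^2 - 4(4g+1) expands to 256g^4 + 256g^3 + 80g^2 - 8g - 4,
and factoring out 4 leaves 4(64g^4 + 64g^3 + 20g^2 - 2g - 1).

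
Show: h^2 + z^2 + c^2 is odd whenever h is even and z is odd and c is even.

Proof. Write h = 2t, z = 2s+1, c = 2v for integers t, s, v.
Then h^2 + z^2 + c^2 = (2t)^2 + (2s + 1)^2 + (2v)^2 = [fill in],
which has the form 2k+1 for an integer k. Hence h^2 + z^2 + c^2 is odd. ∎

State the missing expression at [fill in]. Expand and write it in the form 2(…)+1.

Expanding: (2t)^2 + (2s + 1)^2 + (2v)^2 = 4s^2 + 4s + 4t^2 + 4v^2 + 1.
Every term except the constant is even, so this is 2(2s^2 + 2s + 2t^2 + 2v^2) + 1,
and 2s^2 + 2s + 2t^2 + 2v^2 ∈ ℤ gives the required form.

2(2s^2 + 2s + 2t^2 + 2v^2) + 1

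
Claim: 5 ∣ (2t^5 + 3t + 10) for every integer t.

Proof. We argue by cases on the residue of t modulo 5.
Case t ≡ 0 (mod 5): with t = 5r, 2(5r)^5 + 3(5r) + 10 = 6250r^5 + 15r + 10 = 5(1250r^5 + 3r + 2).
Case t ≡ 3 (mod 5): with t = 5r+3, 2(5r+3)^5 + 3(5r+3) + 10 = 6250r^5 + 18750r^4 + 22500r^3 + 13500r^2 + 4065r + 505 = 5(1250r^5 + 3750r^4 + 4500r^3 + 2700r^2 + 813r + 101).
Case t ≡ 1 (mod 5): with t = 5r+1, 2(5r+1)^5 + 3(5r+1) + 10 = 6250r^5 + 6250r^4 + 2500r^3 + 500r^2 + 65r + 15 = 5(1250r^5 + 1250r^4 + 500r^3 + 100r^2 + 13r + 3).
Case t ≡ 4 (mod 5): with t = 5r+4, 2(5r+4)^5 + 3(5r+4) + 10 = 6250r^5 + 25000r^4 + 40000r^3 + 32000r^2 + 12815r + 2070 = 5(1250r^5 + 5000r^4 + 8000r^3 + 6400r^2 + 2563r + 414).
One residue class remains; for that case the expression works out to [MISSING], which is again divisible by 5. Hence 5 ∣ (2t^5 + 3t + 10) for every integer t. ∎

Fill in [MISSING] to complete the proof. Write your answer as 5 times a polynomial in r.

5(1250r^5 + 2500r^4 + 2000r^3 + 800r^2 + 163r + 16)

The residues treated are {0, 3, 1, 4}, so the missing case is t ≡ 2 (mod 5); write t = 5r+2.
Then 2(5r+2)^5 + 3(5r+2) + 10 = 6250r^5 + 12500r^4 + 10000r^3 + 4000r^2 + 815r + 80 = 5(1250r^5 + 2500r^4 + 2000r^3 + 800r^2 + 163r + 16).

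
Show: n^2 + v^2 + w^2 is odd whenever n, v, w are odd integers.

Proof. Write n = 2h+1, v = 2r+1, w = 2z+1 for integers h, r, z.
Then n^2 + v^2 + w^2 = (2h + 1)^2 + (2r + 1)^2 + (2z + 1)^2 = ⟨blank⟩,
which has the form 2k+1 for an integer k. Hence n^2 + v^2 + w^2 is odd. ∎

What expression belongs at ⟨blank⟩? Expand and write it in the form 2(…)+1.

(2h + 1)^2 + (2r + 1)^2 + (2z + 1)^2 = 4h^2 + 4h + 4r^2 + 4r + 4z^2 + 4z + 3
= 2(2h^2 + 2h + 2r^2 + 2r + 2z^2 + 2z + 1) + 1.
Since 2h^2 + 2h + 2r^2 + 2r + 2z^2 + 2z + 1 is an integer, the sum of squares is of the form 2k+1 for an integer k.

2(2h^2 + 2h + 2r^2 + 2r + 2z^2 + 2z + 1) + 1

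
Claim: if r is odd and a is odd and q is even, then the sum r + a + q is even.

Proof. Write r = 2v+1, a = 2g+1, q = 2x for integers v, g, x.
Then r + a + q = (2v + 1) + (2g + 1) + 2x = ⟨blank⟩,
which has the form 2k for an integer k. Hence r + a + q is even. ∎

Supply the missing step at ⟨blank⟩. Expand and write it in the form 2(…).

2(g + v + x + 1)

(2v + 1) + (2g + 1) + 2x = 2g + 2v + 2x + 2
= 2(g + v + x + 1).
Since g + v + x + 1 is an integer, the sum is of the form 2k for an integer k.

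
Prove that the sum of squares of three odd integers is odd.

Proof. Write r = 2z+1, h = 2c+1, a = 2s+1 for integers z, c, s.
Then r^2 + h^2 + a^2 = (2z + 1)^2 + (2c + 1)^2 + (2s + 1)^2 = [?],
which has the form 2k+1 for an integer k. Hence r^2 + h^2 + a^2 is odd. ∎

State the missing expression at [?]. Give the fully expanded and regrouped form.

2(2c^2 + 2c + 2s^2 + 2s + 2z^2 + 2z + 1) + 1

(2z + 1)^2 + (2c + 1)^2 + (2s + 1)^2 = 4c^2 + 4c + 4s^2 + 4s + 4z^2 + 4z + 3
= 2(2c^2 + 2c + 2s^2 + 2s + 2z^2 + 2z + 1) + 1.
Since 2c^2 + 2c + 2s^2 + 2s + 2z^2 + 2z + 1 is an integer, the sum of squares is of the form 2k+1 for an integer k.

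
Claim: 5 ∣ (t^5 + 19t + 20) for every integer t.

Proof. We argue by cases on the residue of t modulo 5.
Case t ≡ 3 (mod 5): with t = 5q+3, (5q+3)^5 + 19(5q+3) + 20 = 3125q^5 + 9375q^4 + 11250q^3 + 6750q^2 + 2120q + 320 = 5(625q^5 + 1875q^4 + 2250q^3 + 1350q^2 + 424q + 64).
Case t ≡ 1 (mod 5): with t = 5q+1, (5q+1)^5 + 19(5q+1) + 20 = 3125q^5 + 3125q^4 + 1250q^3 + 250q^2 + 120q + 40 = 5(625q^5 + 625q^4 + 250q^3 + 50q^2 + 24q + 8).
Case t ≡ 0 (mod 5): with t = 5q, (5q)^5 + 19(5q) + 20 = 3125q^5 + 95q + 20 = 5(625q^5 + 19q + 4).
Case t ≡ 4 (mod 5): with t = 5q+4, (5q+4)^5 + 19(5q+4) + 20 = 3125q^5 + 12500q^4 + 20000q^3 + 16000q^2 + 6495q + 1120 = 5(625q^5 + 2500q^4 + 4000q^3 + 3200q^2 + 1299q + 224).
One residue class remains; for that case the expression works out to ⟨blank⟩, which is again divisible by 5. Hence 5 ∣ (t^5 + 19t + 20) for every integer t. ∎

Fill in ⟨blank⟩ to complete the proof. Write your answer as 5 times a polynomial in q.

5(625q^5 + 1250q^4 + 1000q^3 + 400q^2 + 99q + 18)

Only t ≡ 2 (mod 5) is unaccounted for. Put t = 5q+2:
(5q+2)^5 + 19(5q+2) + 20 expands to 3125q^5 + 6250q^4 + 5000q^3 + 2000q^2 + 495q + 90,
and factoring out 5 leaves 5(625q^5 + 1250q^4 + 1000q^3 + 400q^2 + 99q + 18).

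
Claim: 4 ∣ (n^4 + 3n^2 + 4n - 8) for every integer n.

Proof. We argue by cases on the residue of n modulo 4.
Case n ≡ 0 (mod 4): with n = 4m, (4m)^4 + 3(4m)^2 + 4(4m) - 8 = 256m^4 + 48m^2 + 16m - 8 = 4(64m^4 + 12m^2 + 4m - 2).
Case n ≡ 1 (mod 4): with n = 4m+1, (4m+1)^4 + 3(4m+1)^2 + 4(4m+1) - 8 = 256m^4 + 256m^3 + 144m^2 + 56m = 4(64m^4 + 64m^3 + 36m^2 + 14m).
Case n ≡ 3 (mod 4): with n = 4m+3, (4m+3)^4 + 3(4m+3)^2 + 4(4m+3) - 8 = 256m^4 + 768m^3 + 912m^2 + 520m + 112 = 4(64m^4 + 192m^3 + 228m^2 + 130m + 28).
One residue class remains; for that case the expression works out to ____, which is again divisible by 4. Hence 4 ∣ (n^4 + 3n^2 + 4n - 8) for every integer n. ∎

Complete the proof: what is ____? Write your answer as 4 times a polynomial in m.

The residues treated are {0, 1, 3}, so the missing case is n ≡ 2 (mod 4); write n = 4m+2.
Then (4m+2)^4 + 3(4m+2)^2 + 4(4m+2) - 8 = 256m^4 + 512m^3 + 432m^2 + 192m + 28 = 4(64m^4 + 128m^3 + 108m^2 + 48m + 7).

4(64m^4 + 128m^3 + 108m^2 + 48m + 7)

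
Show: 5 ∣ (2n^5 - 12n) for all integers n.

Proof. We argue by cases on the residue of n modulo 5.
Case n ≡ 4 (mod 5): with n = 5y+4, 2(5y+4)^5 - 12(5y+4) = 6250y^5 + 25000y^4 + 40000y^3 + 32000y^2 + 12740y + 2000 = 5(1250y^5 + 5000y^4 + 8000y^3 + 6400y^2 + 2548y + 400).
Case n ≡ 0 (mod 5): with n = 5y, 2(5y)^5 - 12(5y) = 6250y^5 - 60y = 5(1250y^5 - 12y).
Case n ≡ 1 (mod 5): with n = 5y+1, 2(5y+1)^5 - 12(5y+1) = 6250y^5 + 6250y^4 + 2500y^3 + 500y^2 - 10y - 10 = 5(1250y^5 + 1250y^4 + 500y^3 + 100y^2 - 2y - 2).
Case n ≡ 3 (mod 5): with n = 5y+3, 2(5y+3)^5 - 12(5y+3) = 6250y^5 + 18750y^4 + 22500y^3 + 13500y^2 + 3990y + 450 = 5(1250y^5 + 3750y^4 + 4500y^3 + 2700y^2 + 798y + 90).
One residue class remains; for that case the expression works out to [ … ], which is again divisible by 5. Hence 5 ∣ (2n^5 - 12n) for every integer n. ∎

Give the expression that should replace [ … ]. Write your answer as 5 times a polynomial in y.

The residues treated are {4, 0, 1, 3}, so the missing case is n ≡ 2 (mod 5); write n = 5y+2.
Then 2(5y+2)^5 - 12(5y+2) = 6250y^5 + 12500y^4 + 10000y^3 + 4000y^2 + 740y + 40 = 5(1250y^5 + 2500y^4 + 2000y^3 + 800y^2 + 148y + 8).

5(1250y^5 + 2500y^4 + 2000y^3 + 800y^2 + 148y + 8)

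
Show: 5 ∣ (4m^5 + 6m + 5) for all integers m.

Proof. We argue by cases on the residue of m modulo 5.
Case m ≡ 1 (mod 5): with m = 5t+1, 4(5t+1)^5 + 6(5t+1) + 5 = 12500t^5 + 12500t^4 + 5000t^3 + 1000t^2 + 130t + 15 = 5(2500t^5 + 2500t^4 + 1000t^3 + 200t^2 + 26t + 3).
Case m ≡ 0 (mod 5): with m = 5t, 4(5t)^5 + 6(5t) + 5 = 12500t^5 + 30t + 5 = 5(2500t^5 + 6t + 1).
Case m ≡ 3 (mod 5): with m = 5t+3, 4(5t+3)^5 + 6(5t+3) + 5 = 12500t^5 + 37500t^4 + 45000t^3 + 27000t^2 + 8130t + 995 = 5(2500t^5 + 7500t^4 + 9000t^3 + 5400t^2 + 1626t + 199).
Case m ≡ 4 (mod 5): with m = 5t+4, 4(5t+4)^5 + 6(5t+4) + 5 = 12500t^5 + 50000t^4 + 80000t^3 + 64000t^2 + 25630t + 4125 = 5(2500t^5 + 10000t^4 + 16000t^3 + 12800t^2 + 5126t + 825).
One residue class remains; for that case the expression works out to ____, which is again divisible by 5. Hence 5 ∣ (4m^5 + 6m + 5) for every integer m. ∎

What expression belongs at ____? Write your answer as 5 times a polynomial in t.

The residues treated are {1, 0, 3, 4}, so the missing case is m ≡ 2 (mod 5); write m = 5t+2.
Then 4(5t+2)^5 + 6(5t+2) + 5 = 12500t^5 + 25000t^4 + 20000t^3 + 8000t^2 + 1630t + 145 = 5(2500t^5 + 5000t^4 + 4000t^3 + 1600t^2 + 326t + 29).

5(2500t^5 + 5000t^4 + 4000t^3 + 1600t^2 + 326t + 29)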